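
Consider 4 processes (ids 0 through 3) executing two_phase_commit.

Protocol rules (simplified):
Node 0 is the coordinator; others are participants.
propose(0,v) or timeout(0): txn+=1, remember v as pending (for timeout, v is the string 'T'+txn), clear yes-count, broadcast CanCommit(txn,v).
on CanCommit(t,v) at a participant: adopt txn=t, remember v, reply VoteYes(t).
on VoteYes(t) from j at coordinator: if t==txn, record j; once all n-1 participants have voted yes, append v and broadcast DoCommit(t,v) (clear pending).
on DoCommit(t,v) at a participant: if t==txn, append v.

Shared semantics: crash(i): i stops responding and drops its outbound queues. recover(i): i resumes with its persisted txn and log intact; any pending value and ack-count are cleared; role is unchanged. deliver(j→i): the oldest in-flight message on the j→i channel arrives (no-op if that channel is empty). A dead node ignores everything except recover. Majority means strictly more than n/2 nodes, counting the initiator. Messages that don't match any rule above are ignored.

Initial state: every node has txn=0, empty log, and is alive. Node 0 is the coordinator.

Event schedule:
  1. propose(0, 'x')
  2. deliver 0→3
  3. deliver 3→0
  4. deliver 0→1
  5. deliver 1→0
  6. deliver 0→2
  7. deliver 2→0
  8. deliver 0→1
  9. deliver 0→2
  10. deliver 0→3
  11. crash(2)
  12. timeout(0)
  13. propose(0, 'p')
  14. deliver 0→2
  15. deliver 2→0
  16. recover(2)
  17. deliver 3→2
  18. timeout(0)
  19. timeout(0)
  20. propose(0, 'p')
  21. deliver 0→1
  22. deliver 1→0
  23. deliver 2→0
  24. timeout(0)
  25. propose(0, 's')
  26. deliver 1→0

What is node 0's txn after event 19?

5

[1] propose(0,'x') → N0(coor t1 [-])
[2] deliver 0→3 → N3(part t1 [-])
[3] deliver 3→0 → ∅
[4] deliver 0→1 → N1(part t1 [-])
[5] deliver 1→0 → ∅
[6] deliver 0→2 → N2(part t1 [-])
[7] deliver 2→0 → N0(coor t1 [x])
[8] deliver 0→1 → N1(part t1 [x])
[9] deliver 0→2 → N2(part t1 [x])
[10] deliver 0→3 → N3(part t1 [x])
[11] crash(2) → N2(✗part t1 [x])
[12] timeout(0) → N0(coor t2 [x])
[13] propose(0,'p') → N0(coor t3 [x])
[14] deliver 0→2 → ∅
[15] deliver 2→0 → ∅
[16] recover(2) → N2(part t1 [x])
[17] deliver 3→2 → ∅
[18] timeout(0) → N0(coor t4 [x])
[19] timeout(0) → N0(coor t5 [x])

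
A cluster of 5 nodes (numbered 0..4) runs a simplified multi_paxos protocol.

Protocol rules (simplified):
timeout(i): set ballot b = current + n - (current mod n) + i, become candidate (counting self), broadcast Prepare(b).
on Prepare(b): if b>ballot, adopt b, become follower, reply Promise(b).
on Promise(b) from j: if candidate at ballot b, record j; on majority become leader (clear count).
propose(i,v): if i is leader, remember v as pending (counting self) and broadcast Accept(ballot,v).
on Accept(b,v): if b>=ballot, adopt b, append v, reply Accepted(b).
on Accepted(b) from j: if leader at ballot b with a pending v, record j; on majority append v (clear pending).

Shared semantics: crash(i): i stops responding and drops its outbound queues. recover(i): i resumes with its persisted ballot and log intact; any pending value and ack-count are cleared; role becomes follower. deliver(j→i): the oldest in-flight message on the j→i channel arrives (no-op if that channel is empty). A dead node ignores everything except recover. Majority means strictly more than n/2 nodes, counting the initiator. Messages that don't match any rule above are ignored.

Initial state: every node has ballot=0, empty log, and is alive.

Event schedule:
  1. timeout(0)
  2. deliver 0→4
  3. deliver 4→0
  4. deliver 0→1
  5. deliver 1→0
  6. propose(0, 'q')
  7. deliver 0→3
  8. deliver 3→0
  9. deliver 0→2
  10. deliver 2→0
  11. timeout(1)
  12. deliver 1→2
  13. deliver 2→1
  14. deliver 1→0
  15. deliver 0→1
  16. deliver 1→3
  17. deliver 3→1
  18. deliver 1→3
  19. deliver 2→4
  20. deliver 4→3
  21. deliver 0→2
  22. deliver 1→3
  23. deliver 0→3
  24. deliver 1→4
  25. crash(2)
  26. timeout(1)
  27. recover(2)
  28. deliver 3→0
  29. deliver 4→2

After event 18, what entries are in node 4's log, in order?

empty

[1] timeout(0) → N0(cand b5 [-])
[2] deliver 0→4 → N4(foll b5 [-])
[3] deliver 4→0 → ∅
[4] deliver 0→1 → N1(foll b5 [-])
[5] deliver 1→0 → N0(lead b5 [-])
[6] propose(0,'q') → ∅
[7] deliver 0→3 → N3(foll b5 [-])
[8] deliver 3→0 → ∅
[9] deliver 0→2 → N2(foll b5 [-])
[10] deliver 2→0 → ∅
[11] timeout(1) → N1(cand b11 [-])
[12] deliver 1→2 → N2(foll b11 [-])
[13] deliver 2→1 → ∅
[14] deliver 1→0 → N0(foll b11 [-])
[15] deliver 0→1 → ∅
[16] deliver 1→3 → N3(foll b11 [-])
[17] deliver 3→1 → N1(lead b11 [-])
[18] deliver 1→3 → ∅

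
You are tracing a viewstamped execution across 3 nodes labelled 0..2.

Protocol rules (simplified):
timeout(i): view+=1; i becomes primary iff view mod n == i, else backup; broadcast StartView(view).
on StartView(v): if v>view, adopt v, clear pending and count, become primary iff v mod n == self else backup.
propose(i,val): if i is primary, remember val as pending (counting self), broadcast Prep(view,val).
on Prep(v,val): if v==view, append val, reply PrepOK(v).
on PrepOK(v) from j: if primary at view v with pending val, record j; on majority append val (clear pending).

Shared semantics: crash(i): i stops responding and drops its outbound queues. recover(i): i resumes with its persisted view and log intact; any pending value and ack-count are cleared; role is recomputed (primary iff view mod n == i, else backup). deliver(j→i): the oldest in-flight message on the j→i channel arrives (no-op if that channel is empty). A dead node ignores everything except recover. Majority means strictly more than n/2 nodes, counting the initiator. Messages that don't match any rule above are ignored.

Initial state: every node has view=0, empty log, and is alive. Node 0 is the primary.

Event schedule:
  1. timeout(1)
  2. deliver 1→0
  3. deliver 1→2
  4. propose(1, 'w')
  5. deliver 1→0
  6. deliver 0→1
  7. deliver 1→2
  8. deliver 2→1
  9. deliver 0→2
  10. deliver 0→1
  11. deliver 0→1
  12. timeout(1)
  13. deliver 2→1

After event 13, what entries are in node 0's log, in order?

w

e1 timeout(1): 1[prim,v=1,-]
e2 deliver 1→0: 0[back,v=1,-]
e3 deliver 1→2: 2[back,v=1,-]
e4 propose(1,'w'): ·
e5 deliver 1→0: 0[back,v=1,w]
e6 deliver 0→1: 1[prim,v=1,w]
e7 deliver 1→2: 2[back,v=1,w]
e8 deliver 2→1: ·
e9 deliver 0→2: ·
e10 deliver 0→1: ·
e11 deliver 0→1: ·
e12 timeout(1): 1[back,v=2,w]
e13 deliver 2→1: ·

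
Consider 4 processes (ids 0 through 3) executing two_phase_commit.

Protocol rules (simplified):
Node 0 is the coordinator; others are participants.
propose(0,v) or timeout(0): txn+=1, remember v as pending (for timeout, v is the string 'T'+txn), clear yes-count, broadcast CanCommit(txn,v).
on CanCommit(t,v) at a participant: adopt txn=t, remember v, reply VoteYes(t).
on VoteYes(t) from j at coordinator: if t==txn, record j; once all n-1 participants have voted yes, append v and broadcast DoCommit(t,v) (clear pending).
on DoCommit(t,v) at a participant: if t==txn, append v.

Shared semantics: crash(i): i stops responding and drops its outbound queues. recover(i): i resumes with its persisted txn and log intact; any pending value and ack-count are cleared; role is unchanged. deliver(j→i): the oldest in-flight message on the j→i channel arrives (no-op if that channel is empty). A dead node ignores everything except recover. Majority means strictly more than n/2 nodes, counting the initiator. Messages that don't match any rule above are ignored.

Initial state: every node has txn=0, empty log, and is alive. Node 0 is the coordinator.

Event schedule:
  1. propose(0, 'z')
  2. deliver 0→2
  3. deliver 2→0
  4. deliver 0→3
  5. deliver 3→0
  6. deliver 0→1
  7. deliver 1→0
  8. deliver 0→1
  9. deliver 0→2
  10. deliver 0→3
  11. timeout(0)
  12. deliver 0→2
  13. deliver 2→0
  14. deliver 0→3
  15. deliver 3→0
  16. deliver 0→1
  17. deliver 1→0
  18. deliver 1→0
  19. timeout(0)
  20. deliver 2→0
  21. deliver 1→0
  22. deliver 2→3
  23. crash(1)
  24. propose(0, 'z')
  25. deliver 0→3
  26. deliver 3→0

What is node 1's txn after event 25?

2

1. propose(0,'z'):  <0:coor t1 ->
2. deliver 0→2:  <2:part t1 ->
3. deliver 2→0:  nop
4. deliver 0→3:  <3:part t1 ->
5. deliver 3→0:  nop
6. deliver 0→1:  <1:part t1 ->
7. deliver 1→0:  <0:coor t1 z>
8. deliver 0→1:  <1:part t1 z>
9. deliver 0→2:  <2:part t1 z>
10. deliver 0→3:  <3:part t1 z>
11. timeout(0):  <0:coor t2 z>
12. deliver 0→2:  <2:part t2 z>
13. deliver 2→0:  nop
14. deliver 0→3:  <3:part t2 z>
15. deliver 3→0:  nop
16. deliver 0→1:  <1:part t2 z>
17. deliver 1→0:  <0:coor t2 z,T2>
18. deliver 1→0:  nop
19. timeout(0):  <0:coor t3 z,T2>
20. deliver 2→0:  nop
21. deliver 1→0:  nop
22. deliver 2→3:  nop
23. crash(1):  <1:✗part t2 z>
24. propose(0,'z'):  <0:coor t4 z,T2>
25. deliver 0→3:  <3:part t2 z,T2>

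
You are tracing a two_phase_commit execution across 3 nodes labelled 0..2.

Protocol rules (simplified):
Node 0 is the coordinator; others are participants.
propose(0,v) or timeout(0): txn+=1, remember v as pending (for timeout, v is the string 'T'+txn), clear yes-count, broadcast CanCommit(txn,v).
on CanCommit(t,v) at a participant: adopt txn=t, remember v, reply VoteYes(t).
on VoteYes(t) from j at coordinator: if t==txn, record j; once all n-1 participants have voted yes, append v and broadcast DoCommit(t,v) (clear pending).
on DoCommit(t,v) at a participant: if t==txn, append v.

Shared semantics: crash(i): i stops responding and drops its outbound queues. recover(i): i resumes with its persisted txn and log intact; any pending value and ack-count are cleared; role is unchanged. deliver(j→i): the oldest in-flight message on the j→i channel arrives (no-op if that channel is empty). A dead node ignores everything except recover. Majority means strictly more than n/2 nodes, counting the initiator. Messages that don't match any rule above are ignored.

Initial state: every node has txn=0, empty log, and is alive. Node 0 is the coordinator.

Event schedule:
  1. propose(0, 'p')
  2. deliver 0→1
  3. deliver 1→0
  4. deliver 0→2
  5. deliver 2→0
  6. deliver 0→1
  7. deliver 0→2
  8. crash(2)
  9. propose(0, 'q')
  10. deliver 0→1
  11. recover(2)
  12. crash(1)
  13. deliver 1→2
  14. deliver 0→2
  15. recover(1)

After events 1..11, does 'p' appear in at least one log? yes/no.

yes

e1 propose(0,'p'): 0[coor,t=1,-]
e2 deliver 0→1: 1[part,t=1,-]
e3 deliver 1→0: ·
e4 deliver 0→2: 2[part,t=1,-]
e5 deliver 2→0: 0[coor,t=1,p]
e6 deliver 0→1: 1[part,t=1,p]
e7 deliver 0→2: 2[part,t=1,p]
e8 crash(2): 2[✗part,t=1,p]
e9 propose(0,'q'): 0[coor,t=2,p]
e10 deliver 0→1: 1[part,t=2,p]
e11 recover(2): 2[part,t=1,p]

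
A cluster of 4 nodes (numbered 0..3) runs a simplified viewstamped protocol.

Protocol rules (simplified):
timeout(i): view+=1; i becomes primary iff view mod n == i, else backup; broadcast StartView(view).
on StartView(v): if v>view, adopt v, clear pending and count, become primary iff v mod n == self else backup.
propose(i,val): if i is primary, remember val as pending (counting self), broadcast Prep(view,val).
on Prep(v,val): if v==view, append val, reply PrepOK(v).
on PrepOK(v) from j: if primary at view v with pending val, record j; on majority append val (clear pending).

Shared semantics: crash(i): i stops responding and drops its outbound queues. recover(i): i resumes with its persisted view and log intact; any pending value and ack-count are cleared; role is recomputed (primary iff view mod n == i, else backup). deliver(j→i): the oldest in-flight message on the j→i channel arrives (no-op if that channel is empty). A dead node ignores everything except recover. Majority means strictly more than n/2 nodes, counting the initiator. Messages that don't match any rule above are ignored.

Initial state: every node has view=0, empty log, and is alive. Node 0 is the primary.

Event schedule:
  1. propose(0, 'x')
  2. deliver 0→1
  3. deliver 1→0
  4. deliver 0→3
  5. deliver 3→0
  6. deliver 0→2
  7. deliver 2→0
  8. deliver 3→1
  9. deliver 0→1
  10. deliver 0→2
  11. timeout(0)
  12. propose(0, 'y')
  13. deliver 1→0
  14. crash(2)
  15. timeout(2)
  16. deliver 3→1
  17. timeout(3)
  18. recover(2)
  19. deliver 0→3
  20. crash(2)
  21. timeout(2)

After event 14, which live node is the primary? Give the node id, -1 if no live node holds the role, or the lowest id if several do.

[1] propose(0,'x') → ∅
[2] deliver 0→1 → N1(back v0 [x])
[3] deliver 1→0 → ∅
[4] deliver 0→3 → N3(back v0 [x])
[5] deliver 3→0 → N0(prim v0 [x])
[6] deliver 0→2 → N2(back v0 [x])
[7] deliver 2→0 → ∅
[8] deliver 3→1 → ∅
[9] deliver 0→1 → ∅
[10] deliver 0→2 → ∅
[11] timeout(0) → N0(back v1 [x])
[12] propose(0,'y') → ∅
[13] deliver 1→0 → ∅
[14] crash(2) → N2(✗back v0 [x])

-1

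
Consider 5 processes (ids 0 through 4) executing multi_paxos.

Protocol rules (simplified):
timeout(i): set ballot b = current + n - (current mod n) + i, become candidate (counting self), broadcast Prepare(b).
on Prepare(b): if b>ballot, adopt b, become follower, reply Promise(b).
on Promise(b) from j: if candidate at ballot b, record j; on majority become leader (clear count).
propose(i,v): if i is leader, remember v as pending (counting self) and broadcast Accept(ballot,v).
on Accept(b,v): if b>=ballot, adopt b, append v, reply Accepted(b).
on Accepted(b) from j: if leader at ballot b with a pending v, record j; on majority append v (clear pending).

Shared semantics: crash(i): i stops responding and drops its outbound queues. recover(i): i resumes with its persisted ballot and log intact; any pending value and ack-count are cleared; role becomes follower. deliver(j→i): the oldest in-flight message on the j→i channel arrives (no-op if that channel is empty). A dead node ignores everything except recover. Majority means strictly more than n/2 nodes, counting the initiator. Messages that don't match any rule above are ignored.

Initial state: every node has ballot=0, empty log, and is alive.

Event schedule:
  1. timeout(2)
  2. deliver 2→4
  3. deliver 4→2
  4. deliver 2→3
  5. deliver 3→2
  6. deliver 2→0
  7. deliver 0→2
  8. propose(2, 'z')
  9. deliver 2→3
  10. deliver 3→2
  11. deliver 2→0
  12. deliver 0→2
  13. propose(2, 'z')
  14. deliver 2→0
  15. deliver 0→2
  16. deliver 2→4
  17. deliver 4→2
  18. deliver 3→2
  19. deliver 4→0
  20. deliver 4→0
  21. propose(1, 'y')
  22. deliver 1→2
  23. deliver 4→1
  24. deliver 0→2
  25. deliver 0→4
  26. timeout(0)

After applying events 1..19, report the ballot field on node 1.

step 1 timeout(2): 2={cand,b=7,log=-}
step 2 deliver 2→4: 4={foll,b=7,log=-}
step 3 deliver 4→2: —
step 4 deliver 2→3: 3={foll,b=7,log=-}
step 5 deliver 3→2: 2={lead,b=7,log=-}
step 6 deliver 2→0: 0={foll,b=7,log=-}
step 7 deliver 0→2: —
step 8 propose(2,'z'): —
step 9 deliver 2→3: 3={foll,b=7,log=z}
step 10 deliver 3→2: —
step 11 deliver 2→0: 0={foll,b=7,log=z}
step 12 deliver 0→2: 2={lead,b=7,log=z}
step 13 propose(2,'z'): —
step 14 deliver 2→0: 0={foll,b=7,log=z,z}
step 15 deliver 0→2: —
step 16 deliver 2→4: 4={foll,b=7,log=z}
step 17 deliver 4→2: 2={lead,b=7,log=z,z}
step 18 deliver 3→2: —
step 19 deliver 4→0: —

0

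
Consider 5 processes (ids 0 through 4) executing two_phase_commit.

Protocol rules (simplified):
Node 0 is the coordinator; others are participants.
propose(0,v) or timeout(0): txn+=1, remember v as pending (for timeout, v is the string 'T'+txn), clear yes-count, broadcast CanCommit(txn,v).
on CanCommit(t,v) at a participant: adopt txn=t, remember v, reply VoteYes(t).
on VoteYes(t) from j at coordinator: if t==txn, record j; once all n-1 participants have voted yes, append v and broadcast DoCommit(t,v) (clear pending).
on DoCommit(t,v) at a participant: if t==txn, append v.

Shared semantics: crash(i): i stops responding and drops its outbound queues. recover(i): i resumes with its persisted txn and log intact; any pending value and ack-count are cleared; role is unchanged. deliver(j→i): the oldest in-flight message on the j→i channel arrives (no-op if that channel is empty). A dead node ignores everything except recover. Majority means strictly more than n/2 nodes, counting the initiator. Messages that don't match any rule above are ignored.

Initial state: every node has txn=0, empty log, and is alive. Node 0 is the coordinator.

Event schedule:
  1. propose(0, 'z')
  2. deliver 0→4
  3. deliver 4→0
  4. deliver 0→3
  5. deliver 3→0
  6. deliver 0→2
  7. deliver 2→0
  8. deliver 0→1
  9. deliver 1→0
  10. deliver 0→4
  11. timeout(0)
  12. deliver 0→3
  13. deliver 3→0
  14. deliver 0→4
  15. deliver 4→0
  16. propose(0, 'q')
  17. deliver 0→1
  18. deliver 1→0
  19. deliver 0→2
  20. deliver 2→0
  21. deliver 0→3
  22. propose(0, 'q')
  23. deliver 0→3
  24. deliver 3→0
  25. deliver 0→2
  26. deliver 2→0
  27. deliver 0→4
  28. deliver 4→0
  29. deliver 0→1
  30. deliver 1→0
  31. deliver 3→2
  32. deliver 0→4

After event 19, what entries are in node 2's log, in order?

z

step 1 propose(0,'z'): 0={coor,t=1,log=-}
step 2 deliver 0→4: 4={part,t=1,log=-}
step 3 deliver 4→0: —
step 4 deliver 0→3: 3={part,t=1,log=-}
step 5 deliver 3→0: —
step 6 deliver 0→2: 2={part,t=1,log=-}
step 7 deliver 2→0: —
step 8 deliver 0→1: 1={part,t=1,log=-}
step 9 deliver 1→0: 0={coor,t=1,log=z}
step 10 deliver 0→4: 4={part,t=1,log=z}
step 11 timeout(0): 0={coor,t=2,log=z}
step 12 deliver 0→3: 3={part,t=1,log=z}
step 13 deliver 3→0: —
step 14 deliver 0→4: 4={part,t=2,log=z}
step 15 deliver 4→0: —
step 16 propose(0,'q'): 0={coor,t=3,log=z}
step 17 deliver 0→1: 1={part,t=1,log=z}
step 18 deliver 1→0: —
step 19 deliver 0→2: 2={part,t=1,log=z}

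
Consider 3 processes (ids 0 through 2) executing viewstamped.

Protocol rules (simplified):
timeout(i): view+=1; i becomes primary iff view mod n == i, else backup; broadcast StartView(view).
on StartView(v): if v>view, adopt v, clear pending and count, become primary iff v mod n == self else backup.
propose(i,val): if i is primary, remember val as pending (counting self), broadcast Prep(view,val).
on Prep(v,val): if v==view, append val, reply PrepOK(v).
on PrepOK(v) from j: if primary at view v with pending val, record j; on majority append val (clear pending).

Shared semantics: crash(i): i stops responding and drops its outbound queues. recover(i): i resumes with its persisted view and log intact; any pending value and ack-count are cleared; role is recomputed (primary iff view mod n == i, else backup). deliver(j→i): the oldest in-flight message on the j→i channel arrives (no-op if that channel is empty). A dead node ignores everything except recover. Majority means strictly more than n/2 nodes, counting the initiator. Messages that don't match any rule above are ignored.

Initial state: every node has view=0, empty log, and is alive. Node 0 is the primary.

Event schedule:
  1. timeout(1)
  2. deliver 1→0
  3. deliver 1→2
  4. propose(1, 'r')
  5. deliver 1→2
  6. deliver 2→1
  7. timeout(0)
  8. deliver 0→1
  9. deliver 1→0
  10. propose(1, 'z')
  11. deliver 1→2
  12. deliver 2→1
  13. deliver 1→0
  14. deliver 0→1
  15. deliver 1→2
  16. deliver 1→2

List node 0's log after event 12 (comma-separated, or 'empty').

empty

e1 timeout(1): 1[prim,v=1,-]
e2 deliver 1→0: 0[back,v=1,-]
e3 deliver 1→2: 2[back,v=1,-]
e4 propose(1,'r'): ·
e5 deliver 1→2: 2[back,v=1,r]
e6 deliver 2→1: 1[prim,v=1,r]
e7 timeout(0): 0[back,v=2,-]
e8 deliver 0→1: 1[back,v=2,r]
e9 deliver 1→0: ·
e10 propose(1,'z'): ·
e11 deliver 1→2: ·
e12 deliver 2→1: ·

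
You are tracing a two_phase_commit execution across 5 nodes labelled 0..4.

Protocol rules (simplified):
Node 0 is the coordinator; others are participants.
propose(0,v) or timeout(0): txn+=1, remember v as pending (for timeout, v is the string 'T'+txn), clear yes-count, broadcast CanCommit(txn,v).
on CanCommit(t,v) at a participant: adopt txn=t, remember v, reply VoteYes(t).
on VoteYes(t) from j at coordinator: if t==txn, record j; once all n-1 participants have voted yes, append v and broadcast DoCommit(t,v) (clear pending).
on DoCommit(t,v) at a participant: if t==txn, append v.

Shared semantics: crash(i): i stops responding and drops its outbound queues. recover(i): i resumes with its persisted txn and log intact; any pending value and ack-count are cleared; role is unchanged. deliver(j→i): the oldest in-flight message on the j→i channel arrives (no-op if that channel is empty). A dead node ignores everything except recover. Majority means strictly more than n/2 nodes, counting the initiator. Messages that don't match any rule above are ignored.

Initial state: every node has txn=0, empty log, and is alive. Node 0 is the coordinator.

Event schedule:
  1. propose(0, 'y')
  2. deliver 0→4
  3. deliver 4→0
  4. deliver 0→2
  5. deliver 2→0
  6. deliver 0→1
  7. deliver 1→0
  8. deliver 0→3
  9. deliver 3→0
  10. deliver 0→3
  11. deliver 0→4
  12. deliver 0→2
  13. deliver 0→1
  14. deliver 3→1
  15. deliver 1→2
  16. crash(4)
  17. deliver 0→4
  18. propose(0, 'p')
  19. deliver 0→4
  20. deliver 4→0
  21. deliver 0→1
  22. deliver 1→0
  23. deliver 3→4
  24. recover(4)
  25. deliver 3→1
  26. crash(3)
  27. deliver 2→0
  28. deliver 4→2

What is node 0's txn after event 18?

2

e1 propose(0,'y'): 0[coor,t=1,-]
e2 deliver 0→4: 4[part,t=1,-]
e3 deliver 4→0: ·
e4 deliver 0→2: 2[part,t=1,-]
e5 deliver 2→0: ·
e6 deliver 0→1: 1[part,t=1,-]
e7 deliver 1→0: ·
e8 deliver 0→3: 3[part,t=1,-]
e9 deliver 3→0: 0[coor,t=1,y]
e10 deliver 0→3: 3[part,t=1,y]
e11 deliver 0→4: 4[part,t=1,y]
e12 deliver 0→2: 2[part,t=1,y]
e13 deliver 0→1: 1[part,t=1,y]
e14 deliver 3→1: ·
e15 deliver 1→2: ·
e16 crash(4): 4[✗part,t=1,y]
e17 deliver 0→4: ·
e18 propose(0,'p'): 0[coor,t=2,y]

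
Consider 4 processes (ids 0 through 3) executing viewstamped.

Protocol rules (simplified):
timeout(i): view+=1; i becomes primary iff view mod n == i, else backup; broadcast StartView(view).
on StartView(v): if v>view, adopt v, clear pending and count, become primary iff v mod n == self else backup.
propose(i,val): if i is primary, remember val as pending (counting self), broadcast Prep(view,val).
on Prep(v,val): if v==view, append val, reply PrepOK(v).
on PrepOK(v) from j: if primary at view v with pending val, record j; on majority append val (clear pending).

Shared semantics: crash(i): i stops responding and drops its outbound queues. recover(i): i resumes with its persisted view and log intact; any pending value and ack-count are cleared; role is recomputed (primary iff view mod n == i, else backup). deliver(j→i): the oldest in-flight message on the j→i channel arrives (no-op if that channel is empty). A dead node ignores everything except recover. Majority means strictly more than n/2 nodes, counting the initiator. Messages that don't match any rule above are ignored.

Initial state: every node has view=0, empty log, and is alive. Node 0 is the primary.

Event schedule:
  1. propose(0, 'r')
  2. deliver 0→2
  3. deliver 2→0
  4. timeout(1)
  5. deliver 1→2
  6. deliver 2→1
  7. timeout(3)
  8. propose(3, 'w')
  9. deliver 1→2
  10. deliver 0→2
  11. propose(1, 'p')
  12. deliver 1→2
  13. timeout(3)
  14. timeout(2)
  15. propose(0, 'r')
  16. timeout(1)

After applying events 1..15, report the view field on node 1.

e1 propose(0,'r'): ·
e2 deliver 0→2: 2[back,v=0,r]
e3 deliver 2→0: ·
e4 timeout(1): 1[prim,v=1,-]
e5 deliver 1→2: 2[back,v=1,r]
e6 deliver 2→1: ·
e7 timeout(3): 3[back,v=1,-]
e8 propose(3,'w'): ·
e9 deliver 1→2: ·
e10 deliver 0→2: ·
e11 propose(1,'p'): ·
e12 deliver 1→2: 2[back,v=1,r,p]
e13 timeout(3): 3[back,v=2,-]
e14 timeout(2): 2[prim,v=2,r,p]
e15 propose(0,'r'): ·

1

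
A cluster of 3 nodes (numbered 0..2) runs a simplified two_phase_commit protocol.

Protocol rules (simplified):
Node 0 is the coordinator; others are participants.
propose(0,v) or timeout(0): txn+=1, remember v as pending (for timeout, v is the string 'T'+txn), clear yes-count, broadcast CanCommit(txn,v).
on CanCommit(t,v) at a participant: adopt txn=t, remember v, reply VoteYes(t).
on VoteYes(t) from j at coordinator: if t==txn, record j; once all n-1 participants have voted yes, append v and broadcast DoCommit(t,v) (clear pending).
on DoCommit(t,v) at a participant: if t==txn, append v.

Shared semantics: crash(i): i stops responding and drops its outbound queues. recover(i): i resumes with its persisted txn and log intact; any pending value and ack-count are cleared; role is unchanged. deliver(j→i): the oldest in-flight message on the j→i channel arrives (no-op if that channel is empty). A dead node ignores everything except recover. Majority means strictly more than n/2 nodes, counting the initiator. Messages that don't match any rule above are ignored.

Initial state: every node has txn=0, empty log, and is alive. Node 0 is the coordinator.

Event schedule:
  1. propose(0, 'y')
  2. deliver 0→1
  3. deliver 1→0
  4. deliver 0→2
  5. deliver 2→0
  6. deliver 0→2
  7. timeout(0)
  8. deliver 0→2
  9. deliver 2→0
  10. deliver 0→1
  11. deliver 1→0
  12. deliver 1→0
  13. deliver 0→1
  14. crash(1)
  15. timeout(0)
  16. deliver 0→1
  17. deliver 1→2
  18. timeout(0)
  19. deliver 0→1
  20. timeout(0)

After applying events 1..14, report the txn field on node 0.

2

[1] propose(0,'y') → N0(coor t1 [-])
[2] deliver 0→1 → N1(part t1 [-])
[3] deliver 1→0 → ∅
[4] deliver 0→2 → N2(part t1 [-])
[5] deliver 2→0 → N0(coor t1 [y])
[6] deliver 0→2 → N2(part t1 [y])
[7] timeout(0) → N0(coor t2 [y])
[8] deliver 0→2 → N2(part t2 [y])
[9] deliver 2→0 → ∅
[10] deliver 0→1 → N1(part t1 [y])
[11] deliver 1→0 → ∅
[12] deliver 1→0 → ∅
[13] deliver 0→1 → N1(part t2 [y])
[14] crash(1) → N1(✗part t2 [y])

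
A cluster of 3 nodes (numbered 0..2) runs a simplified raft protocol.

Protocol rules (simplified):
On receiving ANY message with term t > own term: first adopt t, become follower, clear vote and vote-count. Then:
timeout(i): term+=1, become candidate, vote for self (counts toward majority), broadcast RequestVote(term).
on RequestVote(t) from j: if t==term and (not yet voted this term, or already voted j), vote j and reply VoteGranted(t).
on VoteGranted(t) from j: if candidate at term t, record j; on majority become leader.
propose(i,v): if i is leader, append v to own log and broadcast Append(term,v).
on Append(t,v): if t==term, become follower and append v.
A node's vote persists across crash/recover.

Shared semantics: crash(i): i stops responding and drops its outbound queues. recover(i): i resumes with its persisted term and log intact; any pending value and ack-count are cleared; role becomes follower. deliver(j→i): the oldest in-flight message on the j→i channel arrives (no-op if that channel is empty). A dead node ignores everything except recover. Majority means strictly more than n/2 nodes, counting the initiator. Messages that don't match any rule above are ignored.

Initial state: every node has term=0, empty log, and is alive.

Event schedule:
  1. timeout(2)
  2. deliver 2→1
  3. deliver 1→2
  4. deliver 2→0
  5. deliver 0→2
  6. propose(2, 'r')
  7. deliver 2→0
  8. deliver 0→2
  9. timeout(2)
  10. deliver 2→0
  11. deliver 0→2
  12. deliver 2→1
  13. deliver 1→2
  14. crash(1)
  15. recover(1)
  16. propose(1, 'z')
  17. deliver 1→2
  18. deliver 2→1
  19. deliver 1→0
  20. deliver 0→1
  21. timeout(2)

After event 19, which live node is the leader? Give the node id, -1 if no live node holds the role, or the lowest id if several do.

2

1. timeout(2):  <2:cand t1 ->
2. deliver 2→1:  <1:foll t1 ->
3. deliver 1→2:  <2:lead t1 ->
4. deliver 2→0:  <0:foll t1 ->
5. deliver 0→2:  nop
6. propose(2,'r'):  <2:lead t1 r>
7. deliver 2→0:  <0:foll t1 r>
8. deliver 0→2:  nop
9. timeout(2):  <2:cand t2 r>
10. deliver 2→0:  <0:foll t2 r>
11. deliver 0→2:  <2:lead t2 r>
12. deliver 2→1:  <1:foll t1 r>
13. deliver 1→2:  nop
14. crash(1):  <1:✗foll t1 r>
15. recover(1):  <1:foll t1 r>
16. propose(1,'z'):  nop
17. deliver 1→2:  nop
18. deliver 2→1:  <1:foll t2 r>
19. deliver 1→0:  nop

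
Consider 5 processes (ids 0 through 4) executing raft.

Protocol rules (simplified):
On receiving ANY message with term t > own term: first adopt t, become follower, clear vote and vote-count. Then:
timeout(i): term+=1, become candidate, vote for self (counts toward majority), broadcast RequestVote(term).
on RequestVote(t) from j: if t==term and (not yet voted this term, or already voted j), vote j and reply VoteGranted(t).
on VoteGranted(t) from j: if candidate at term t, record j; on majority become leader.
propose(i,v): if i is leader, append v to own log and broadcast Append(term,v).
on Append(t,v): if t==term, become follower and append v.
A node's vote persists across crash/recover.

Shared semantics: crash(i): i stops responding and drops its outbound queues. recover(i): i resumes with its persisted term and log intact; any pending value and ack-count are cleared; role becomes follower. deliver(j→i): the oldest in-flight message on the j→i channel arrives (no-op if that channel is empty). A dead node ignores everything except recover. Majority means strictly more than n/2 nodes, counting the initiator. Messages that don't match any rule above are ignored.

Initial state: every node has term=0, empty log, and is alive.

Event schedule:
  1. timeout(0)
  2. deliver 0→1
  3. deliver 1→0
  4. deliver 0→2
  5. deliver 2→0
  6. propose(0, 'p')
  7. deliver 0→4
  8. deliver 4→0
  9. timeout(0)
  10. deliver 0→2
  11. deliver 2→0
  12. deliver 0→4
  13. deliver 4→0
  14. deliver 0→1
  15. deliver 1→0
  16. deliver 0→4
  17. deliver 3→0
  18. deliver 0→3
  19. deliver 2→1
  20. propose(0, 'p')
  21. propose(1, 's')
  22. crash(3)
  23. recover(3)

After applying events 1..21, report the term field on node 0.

step 1 timeout(0): 0={cand,t=1,log=-}
step 2 deliver 0→1: 1={foll,t=1,log=-}
step 3 deliver 1→0: —
step 4 deliver 0→2: 2={foll,t=1,log=-}
step 5 deliver 2→0: 0={lead,t=1,log=-}
step 6 propose(0,'p'): 0={lead,t=1,log=p}
step 7 deliver 0→4: 4={foll,t=1,log=-}
step 8 deliver 4→0: —
step 9 timeout(0): 0={cand,t=2,log=p}
step 10 deliver 0→2: 2={foll,t=1,log=p}
step 11 deliver 2→0: —
step 12 deliver 0→4: 4={foll,t=1,log=p}
step 13 deliver 4→0: —
step 14 deliver 0→1: 1={foll,t=1,log=p}
step 15 deliver 1→0: —
step 16 deliver 0→4: 4={foll,t=2,log=p}
step 17 deliver 3→0: —
step 18 deliver 0→3: 3={foll,t=1,log=-}
step 19 deliver 2→1: —
step 20 propose(0,'p'): —
step 21 propose(1,'s'): —

2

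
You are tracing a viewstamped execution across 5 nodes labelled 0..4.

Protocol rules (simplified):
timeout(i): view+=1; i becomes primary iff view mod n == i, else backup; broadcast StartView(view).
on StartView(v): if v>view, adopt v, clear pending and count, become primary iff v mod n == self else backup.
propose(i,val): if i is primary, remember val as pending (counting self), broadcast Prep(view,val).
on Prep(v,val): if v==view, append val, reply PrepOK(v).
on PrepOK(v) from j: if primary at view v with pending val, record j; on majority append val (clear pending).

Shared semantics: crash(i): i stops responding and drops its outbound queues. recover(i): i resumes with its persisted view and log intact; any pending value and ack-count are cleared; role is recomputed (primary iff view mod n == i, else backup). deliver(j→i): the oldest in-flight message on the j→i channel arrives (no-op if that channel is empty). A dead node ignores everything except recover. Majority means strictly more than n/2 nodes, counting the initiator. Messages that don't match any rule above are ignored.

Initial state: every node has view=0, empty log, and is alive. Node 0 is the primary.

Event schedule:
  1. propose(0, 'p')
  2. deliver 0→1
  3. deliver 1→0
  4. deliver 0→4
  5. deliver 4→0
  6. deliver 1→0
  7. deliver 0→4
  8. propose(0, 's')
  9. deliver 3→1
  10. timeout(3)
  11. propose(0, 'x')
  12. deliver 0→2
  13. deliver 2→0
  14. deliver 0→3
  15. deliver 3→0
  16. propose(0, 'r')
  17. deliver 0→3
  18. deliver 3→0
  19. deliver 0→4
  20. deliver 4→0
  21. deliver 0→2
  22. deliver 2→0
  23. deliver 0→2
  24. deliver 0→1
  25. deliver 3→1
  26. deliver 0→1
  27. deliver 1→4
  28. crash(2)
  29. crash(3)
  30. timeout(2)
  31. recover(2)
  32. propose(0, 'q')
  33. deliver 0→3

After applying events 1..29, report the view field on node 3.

1

after 1 — propose(0,'p'): ·
after 2 — deliver 0→1: n1:back/v0/[p]
after 3 — deliver 1→0: ·
after 4 — deliver 0→4: n4:back/v0/[p]
after 5 — deliver 4→0: n0:prim/v0/[p]
after 6 — deliver 1→0: ·
after 7 — deliver 0→4: ·
after 8 — propose(0,'s'): ·
after 9 — deliver 3→1: ·
after 10 — timeout(3): n3:back/v1/[-]
after 11 — propose(0,'x'): ·
after 12 — deliver 0→2: n2:back/v0/[p]
after 13 — deliver 2→0: ·
after 14 — deliver 0→3: ·
after 15 — deliver 3→0: n0:back/v1/[p]
after 16 — propose(0,'r'): ·
after 17 — deliver 0→3: ·
after 18 — deliver 3→0: ·
after 19 — deliver 0→4: n4:back/v0/[p,s]
after 20 — deliver 4→0: ·
after 21 — deliver 0→2: n2:back/v0/[p,s]
after 22 — deliver 2→0: ·
after 23 — deliver 0→2: n2:back/v0/[p,s,x]
after 24 — deliver 0→1: n1:back/v0/[p,s]
after 25 — deliver 3→1: n1:prim/v1/[p,s]
after 26 — deliver 0→1: ·
after 27 — deliver 1→4: ·
after 28 — crash(2): n2:✗back/v0/[p,s,x]
after 29 — crash(3): n3:✗back/v1/[-]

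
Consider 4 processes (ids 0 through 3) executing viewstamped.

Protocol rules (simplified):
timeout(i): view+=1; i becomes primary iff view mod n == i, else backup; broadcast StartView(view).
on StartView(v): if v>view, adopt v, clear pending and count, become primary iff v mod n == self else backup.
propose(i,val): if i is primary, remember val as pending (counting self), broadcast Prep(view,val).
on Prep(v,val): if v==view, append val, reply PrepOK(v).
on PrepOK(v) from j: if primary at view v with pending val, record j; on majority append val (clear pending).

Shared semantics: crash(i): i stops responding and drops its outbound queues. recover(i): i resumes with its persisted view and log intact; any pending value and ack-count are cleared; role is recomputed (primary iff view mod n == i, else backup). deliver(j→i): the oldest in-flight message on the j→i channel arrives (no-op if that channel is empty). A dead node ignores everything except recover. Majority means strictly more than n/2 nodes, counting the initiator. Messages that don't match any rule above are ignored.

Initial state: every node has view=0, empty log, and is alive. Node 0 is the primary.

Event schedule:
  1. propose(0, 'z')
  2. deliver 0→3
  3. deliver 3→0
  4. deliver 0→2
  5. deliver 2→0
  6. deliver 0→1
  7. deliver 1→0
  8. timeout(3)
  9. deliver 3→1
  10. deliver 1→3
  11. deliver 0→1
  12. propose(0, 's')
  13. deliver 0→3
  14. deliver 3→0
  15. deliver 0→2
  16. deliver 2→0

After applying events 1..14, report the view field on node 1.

[1] propose(0,'z') → ∅
[2] deliver 0→3 → N3(back v0 [z])
[3] deliver 3→0 → ∅
[4] deliver 0→2 → N2(back v0 [z])
[5] deliver 2→0 → N0(prim v0 [z])
[6] deliver 0→1 → N1(back v0 [z])
[7] deliver 1→0 → ∅
[8] timeout(3) → N3(back v1 [z])
[9] deliver 3→1 → N1(prim v1 [z])
[10] deliver 1→3 → ∅
[11] deliver 0→1 → ∅
[12] propose(0,'s') → ∅
[13] deliver 0→3 → ∅
[14] deliver 3→0 → N0(back v1 [z])

1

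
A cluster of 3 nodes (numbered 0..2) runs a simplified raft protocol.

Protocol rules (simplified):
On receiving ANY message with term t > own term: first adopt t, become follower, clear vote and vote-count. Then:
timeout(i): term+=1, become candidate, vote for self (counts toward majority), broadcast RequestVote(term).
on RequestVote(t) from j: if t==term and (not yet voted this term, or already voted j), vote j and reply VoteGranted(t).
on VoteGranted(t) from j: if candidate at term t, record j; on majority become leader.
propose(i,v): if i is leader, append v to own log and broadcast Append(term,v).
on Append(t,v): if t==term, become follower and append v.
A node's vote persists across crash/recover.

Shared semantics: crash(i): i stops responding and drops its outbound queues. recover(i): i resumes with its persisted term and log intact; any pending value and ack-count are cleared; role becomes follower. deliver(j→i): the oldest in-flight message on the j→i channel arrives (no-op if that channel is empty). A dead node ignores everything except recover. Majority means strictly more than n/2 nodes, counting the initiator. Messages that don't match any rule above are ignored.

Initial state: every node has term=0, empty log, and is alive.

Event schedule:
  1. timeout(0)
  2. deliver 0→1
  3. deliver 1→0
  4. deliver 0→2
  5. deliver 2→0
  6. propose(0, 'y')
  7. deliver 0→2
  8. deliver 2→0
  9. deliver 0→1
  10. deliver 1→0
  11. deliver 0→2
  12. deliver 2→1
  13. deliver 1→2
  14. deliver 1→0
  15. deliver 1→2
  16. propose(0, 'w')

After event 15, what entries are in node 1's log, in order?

1. timeout(0):  <0:cand t1 ->
2. deliver 0→1:  <1:foll t1 ->
3. deliver 1→0:  <0:lead t1 ->
4. deliver 0→2:  <2:foll t1 ->
5. deliver 2→0:  nop
6. propose(0,'y'):  <0:lead t1 y>
7. deliver 0→2:  <2:foll t1 y>
8. deliver 2→0:  nop
9. deliver 0→1:  <1:foll t1 y>
10. deliver 1→0:  nop
11. deliver 0→2:  nop
12. deliver 2→1:  nop
13. deliver 1→2:  nop
14. deliver 1→0:  nop
15. deliver 1→2:  nop

y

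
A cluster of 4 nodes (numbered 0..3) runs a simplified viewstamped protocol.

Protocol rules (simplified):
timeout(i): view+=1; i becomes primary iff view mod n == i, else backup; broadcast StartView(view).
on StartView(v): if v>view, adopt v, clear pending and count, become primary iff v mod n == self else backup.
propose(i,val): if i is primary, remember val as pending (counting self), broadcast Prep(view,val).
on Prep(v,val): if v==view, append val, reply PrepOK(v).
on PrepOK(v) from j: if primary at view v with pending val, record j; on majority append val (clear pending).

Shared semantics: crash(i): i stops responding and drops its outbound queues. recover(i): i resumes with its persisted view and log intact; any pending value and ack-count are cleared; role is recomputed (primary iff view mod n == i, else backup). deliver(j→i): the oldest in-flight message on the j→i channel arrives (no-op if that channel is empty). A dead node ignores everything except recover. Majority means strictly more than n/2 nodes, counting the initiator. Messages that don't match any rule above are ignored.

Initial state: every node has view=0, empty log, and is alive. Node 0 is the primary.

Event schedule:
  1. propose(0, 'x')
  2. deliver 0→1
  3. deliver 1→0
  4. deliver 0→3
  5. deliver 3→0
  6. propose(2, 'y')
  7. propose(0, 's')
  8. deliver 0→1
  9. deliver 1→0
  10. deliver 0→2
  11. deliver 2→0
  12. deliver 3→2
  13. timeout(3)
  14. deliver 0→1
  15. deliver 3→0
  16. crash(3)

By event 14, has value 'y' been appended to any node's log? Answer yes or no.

1. propose(0,'x'):  nop
2. deliver 0→1:  <1:back v0 x>
3. deliver 1→0:  nop
4. deliver 0→3:  <3:back v0 x>
5. deliver 3→0:  <0:prim v0 x>
6. propose(2,'y'):  nop
7. propose(0,'s'):  nop
8. deliver 0→1:  <1:back v0 x,s>
9. deliver 1→0:  nop
10. deliver 0→2:  <2:back v0 x>
11. deliver 2→0:  <0:prim v0 x,s>
12. deliver 3→2:  nop
13. timeout(3):  <3:back v1 x>
14. deliver 0→1:  nop

no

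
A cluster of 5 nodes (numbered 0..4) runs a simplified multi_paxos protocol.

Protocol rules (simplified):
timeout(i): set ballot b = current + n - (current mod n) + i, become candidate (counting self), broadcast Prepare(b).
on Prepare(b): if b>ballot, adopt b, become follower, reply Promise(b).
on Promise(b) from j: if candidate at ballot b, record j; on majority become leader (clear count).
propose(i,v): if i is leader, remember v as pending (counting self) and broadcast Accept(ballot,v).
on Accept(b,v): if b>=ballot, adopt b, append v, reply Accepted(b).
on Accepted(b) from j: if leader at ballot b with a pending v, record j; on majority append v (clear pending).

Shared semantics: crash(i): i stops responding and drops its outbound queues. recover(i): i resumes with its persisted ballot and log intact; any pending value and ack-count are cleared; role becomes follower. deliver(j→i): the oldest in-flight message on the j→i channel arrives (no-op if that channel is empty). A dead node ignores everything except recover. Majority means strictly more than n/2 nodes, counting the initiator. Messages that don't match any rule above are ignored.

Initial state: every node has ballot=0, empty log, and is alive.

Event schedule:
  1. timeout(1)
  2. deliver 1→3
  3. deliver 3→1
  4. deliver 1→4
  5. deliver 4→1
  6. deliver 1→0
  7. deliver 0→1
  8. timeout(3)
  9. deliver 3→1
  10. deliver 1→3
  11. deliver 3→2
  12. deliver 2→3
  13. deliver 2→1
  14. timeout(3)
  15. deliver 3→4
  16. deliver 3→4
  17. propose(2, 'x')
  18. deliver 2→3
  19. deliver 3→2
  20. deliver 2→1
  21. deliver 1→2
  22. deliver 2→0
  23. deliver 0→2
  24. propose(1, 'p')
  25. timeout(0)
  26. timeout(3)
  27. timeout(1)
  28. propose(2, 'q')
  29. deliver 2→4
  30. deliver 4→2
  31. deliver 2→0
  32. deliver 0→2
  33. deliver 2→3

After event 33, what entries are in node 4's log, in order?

step 1 timeout(1): 1={cand,b=6,log=-}
step 2 deliver 1→3: 3={foll,b=6,log=-}
step 3 deliver 3→1: —
step 4 deliver 1→4: 4={foll,b=6,log=-}
step 5 deliver 4→1: 1={lead,b=6,log=-}
step 6 deliver 1→0: 0={foll,b=6,log=-}
step 7 deliver 0→1: —
step 8 timeout(3): 3={cand,b=13,log=-}
step 9 deliver 3→1: 1={foll,b=13,log=-}
step 10 deliver 1→3: —
step 11 deliver 3→2: 2={foll,b=13,log=-}
step 12 deliver 2→3: 3={lead,b=13,log=-}
step 13 deliver 2→1: —
step 14 timeout(3): 3={cand,b=18,log=-}
step 15 deliver 3→4: 4={foll,b=13,log=-}
step 16 deliver 3→4: 4={foll,b=18,log=-}
step 17 propose(2,'x'): —
step 18 deliver 2→3: —
step 19 deliver 3→2: 2={foll,b=18,log=-}
step 20 deliver 2→1: —
step 21 deliver 1→2: —
step 22 deliver 2→0: —
step 23 deliver 0→2: —
step 24 propose(1,'p'): —
step 25 timeout(0): 0={cand,b=10,log=-}
step 26 timeout(3): 3={cand,b=23,log=-}
step 27 timeout(1): 1={cand,b=16,log=-}
step 28 propose(2,'q'): —
step 29 deliver 2→4: —
step 30 deliver 4→2: —
step 31 deliver 2→0: —
step 32 deliver 0→2: —
step 33 deliver 2→3: —

empty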